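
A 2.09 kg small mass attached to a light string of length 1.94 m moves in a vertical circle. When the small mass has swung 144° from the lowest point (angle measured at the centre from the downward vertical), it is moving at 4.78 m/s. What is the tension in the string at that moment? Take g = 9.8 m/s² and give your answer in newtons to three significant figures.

8.04 N

Take the radial direction toward the centre of the circle as positive. The component of the weight along the string toward the centre is −mg cos φ (φ measured from the bottom), so Newton's second law along the string gives T − mg cos φ = m v²/r.
cos 144° = -0.8090, so T = m(v²/r + g cos φ) = 2.09 × ((4.78)²/1.94 + 9.8 × -0.8090) = 2.09 × (11.78 + (-7.928)) = 2.09 × 3.849 = 8.045 N.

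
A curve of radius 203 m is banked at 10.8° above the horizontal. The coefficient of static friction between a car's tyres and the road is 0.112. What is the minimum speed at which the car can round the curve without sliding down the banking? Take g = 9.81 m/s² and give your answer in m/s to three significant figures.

12.4 m/s

At the minimum speed, friction acts up the slope at its limiting value f = μN. Radially (horizontal, toward centre): N sinθ − μN cosθ = mv²/r. Vertically: N cosθ + μN sinθ = mg.
Dividing: v² = r g (sinθ − μcosθ)/(cosθ + μsinθ).
sinθ − μcosθ = 0.1874 − 0.112×0.9823 = 0.07737; cosθ + μsinθ = 0.9823 + 0.112×0.1874 = 1.003.
v² = 203 × 9.81 × 0.07737/1.003 = 153.6 m²/s², so v = 12.39 m/s.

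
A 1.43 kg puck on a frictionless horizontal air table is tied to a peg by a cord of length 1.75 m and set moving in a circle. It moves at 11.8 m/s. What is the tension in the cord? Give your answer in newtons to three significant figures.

114 N

The tension is the only horizontal force, so it supplies the full centripetal force: T = m v²/r = 1.43 × (11.80)²/1.75 = 1.43 × 139.2/1.75 = 113.8 N.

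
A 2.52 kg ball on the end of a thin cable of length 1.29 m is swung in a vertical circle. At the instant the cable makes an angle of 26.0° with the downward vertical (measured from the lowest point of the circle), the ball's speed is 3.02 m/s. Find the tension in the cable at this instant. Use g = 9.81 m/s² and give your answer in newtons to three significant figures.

40.0 N

Take the radial direction toward the centre of the circle as positive. The component of the weight along the string toward the centre is −mg cos φ (φ measured from the bottom), so Newton's second law along the string gives T − mg cos φ = m v²/r.
cos 26.0° = 0.8988, so T = m(v²/r + g cos φ) = 2.52 × ((3.02)²/1.29 + 9.81 × 0.8988) = 2.52 × (7.070 + (8.817)) = 2.52 × 15.89 = 40.04 N.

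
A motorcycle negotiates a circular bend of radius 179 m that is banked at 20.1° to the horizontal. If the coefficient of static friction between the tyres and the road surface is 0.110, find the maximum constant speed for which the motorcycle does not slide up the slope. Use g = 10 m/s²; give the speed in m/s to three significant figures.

At the maximum speed, friction acts down the slope at its limiting value f = μN. Radially (horizontal, toward centre): N sinθ + μN cosθ = mv²/r. Vertically: N cosθ − μN sinθ = mg.
Dividing: v² = r g (sinθ + μcosθ)/(cosθ − μsinθ).
sinθ + μcosθ = 0.3437 + 0.110×0.9391 = 0.4470; cosθ − μsinθ = 0.9391 − 0.110×0.3437 = 0.9013.
v² = 179 × 10.0 × 0.4470/0.9013 = 887.7 m²/s², so v = 29.79 m/s.

29.8 m/s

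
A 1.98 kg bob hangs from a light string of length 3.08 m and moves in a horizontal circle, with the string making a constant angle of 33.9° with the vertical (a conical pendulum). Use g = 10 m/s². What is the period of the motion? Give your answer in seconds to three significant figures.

r = L sinθ = 1.718 m. From T sinθ = mω²r and T cosθ = mg: tanθ = ω²r/g, so ω² = g tanθ / r = g/(L cosθ).
ω = √(g/(L cosθ)) = √(10.0/(3.08 × 0.8300)) = √3.912 = 1.978 rad/s.
Period = 2π/ω = 3.177 s.

3.18 s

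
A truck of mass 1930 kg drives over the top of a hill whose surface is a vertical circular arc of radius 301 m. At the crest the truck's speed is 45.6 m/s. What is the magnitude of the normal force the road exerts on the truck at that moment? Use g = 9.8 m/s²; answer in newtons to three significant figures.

5580 N

At the crest the centripetal acceleration points downward (toward the centre of the arc), so mg − N = mv²/r.
N = m(g − v²/r) = 1930 × (9.8 − (45.6)²/301) = 1930 × (9.8 − 6.908) = 1930 × 2.892 = 5581 N.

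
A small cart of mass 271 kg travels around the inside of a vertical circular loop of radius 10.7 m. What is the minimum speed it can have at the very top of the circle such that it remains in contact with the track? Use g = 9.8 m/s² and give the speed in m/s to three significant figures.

10.2 m/s

At the highest point the centre is directly below, so both the weight and N act inward: N + mg = mv²/r.
At minimum speed N → 0, so mg = mv_min²/r ⇒ v_min = √(g r) = √(9.8 × 10.7) = 10.24 m/s.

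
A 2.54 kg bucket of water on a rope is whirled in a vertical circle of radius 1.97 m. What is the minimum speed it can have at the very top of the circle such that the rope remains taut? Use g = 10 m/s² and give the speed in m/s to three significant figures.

At the top, both weight mg and T point toward the centre: T + mg = mv²/r.
At minimum speed T → 0, so mg = mv_min²/r ⇒ v_min = √(g r) = √(10.0 × 1.97) = 4.438 m/s.

4.44 m/s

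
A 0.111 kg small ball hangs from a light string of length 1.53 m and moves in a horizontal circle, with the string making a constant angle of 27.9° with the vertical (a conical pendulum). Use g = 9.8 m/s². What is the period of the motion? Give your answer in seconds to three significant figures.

r = L sinθ = 0.7159 m. From T sinθ = mω²r and T cosθ = mg: tanθ = ω²r/g, so ω² = g tanθ / r = g/(L cosθ).
ω = √(g/(L cosθ)) = √(9.8/(1.53 × 0.8838)) = √7.248 = 2.692 rad/s.
Period = 2π/ω = 2.334 s.

2.33 s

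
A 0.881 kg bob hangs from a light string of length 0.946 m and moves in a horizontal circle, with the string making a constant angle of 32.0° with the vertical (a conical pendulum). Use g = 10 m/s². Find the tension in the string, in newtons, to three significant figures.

Vertically the bob has no acceleration, so T cosθ = mg.
T = mg/cosθ = 0.881 × 10.0 / cos 32.0° = 8.810/0.8480 = 10.39 N.

10.4 N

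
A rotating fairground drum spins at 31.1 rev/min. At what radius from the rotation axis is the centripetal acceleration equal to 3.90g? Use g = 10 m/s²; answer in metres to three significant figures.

ω = 31.1 rev/min × 2π/60 = 3.257 rad/s.
a_c = ω²r = 3.90g ⇒ r = 3.90 × 10.0 / (3.257)² = 39.00/10.61 = 3.677 m.

3.68 m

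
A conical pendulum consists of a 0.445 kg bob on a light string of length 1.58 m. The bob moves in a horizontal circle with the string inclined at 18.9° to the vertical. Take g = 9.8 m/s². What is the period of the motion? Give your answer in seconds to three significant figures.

2.45 s

r = L sinθ = 0.5118 m. From T sinθ = mω²r and T cosθ = mg: tanθ = ω²r/g, so ω² = g tanθ / r = g/(L cosθ).
ω = √(g/(L cosθ)) = √(9.8/(1.58 × 0.9461)) = √6.556 = 2.560 rad/s.
Period = 2π/ω = 2.454 s.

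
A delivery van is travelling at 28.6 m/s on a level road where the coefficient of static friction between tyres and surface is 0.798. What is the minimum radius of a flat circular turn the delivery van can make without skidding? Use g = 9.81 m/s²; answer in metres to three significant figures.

104 m

At the limit, μ_s m g = m v²/r, so r_min = v²/(μ_s g) = (28.6)²/(0.798 × 9.81) = 818.0/7.828 = 104.5 m.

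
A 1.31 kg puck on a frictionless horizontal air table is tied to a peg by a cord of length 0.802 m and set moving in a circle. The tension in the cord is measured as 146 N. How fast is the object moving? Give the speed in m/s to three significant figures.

T = m v²/r ⇒ v = √(T r / m) = √(146 × 0.802 / 1.31) = √89.38 = 9.454 m/s.

9.45 m/s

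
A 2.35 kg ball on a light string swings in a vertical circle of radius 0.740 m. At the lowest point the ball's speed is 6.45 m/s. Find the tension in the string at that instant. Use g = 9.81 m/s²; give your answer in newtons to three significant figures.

155 N

At the lowest point, T points up (toward the centre) and the weight mg points down (away from the centre), so the net inward force is T − mg = mv²/r.
T = m(v²/r + g) = 2.35 × ((6.45)²/0.740 + 9.81) = 2.35 × (56.22 + 9.81) = 2.35 × 66.03 = 155.2 N.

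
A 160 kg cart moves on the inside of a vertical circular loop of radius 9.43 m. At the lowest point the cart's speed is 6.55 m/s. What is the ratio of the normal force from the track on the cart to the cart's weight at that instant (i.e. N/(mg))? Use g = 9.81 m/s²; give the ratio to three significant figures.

At the bottom, N − mg = mv²/r, so N = m(v²/r + g) and N/(mg) = v²/(rg) + 1 = (6.55)²/(9.43 × 9.81) + 1 = 0.4638 + 1 = 1.464.

1.46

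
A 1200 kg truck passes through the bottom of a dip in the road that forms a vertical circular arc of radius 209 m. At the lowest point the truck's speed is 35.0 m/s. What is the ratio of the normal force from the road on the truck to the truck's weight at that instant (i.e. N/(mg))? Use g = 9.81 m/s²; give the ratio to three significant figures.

At the bottom, N − mg = mv²/r, so N = m(v²/r + g) and N/(mg) = v²/(rg) + 1 = (35.0)²/(209 × 9.81) + 1 = 0.5975 + 1 = 1.597.

1.60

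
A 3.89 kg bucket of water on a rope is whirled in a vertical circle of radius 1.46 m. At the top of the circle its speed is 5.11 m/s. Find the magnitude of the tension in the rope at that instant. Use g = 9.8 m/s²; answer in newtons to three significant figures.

31.5 N

At the top, both T and the weight mg point inward (toward the centre), so T + mg = mv²/r.
T = m(v²/r − g) = 3.89 × ((5.11)²/1.46 − 9.8) = 3.89 × (17.89 − 9.8) = 3.89 × 8.085 = 31.45 N.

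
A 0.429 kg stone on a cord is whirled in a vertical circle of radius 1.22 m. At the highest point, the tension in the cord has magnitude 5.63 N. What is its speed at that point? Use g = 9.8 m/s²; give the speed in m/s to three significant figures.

At the top, T + mg = mv²/r, so v = √(r(T/m + g)) = √(1.22 × (5.63/0.429 + 9.8)) = √(1.22 × 22.92) = √27.97 = 5.288 m/s.

5.29 m/s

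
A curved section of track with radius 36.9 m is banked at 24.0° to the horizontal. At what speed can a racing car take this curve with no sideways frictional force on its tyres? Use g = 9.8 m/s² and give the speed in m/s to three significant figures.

On a frictionless banked curve, N sinθ = mv²/r and N cosθ = mg, so tanθ = v²/(rg).
v = √(r g tanθ) = √(36.9 × 9.8 × tan 24.0°) = √(36.9 × 9.8 × 0.4452) = √161.0 = 12.69 m/s.

12.7 m/s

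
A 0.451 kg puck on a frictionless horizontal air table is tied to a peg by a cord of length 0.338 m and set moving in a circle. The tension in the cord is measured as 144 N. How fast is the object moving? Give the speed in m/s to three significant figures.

T = m v²/r ⇒ v = √(T r / m) = √(144 × 0.338 / 0.451) = √107.9 = 10.39 m/s.

10.4 m/s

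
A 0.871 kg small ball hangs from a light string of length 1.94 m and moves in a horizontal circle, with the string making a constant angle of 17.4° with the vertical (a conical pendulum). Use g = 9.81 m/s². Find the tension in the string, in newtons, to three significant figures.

Vertically the bob has no acceleration, so T cosθ = mg.
T = mg/cosθ = 0.871 × 9.81 / cos 17.4° = 8.545/0.9542 = 8.954 N.

8.95 N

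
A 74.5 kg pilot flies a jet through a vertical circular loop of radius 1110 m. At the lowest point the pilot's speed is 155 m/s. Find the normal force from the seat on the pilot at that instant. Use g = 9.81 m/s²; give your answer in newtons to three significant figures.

2340 N

At the lowest point, N points up (toward the centre) and the weight mg points down (away from the centre), so the net inward force is N − mg = mv²/r.
N = m(v²/r + g) = 74.5 × ((155)²/1110 + 9.81) = 74.5 × (21.64 + 9.81) = 74.5 × 31.45 = 2343 N.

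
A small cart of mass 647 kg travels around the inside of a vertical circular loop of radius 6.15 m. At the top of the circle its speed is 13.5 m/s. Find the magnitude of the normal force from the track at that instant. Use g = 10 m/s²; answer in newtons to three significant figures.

At the top, both N and the weight mg point inward (toward the centre), so N + mg = mv²/r.
N = m(v²/r − g) = 647 × ((13.5)²/6.15 − 10.0) = 647 × (29.63 − 10.0) = 647 × 19.63 = 12700 N.

12700 N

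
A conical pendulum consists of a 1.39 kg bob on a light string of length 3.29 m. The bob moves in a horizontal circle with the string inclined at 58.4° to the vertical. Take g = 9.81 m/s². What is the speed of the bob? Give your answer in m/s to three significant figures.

The radius of the circle is r = L sinθ = 3.29 × sin 58.4° = 2.802 m.
Horizontally T sinθ = mv²/r and vertically T cosθ = mg, so tanθ = v²/(rg).
v = √(r g tanθ) = √(2.802 × 9.81 × 1.625) = √44.68 = 6.685 m/s.

6.68 m/s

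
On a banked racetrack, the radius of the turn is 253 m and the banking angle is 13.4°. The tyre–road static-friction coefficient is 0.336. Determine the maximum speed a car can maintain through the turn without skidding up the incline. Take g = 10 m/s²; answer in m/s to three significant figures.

At the maximum speed, friction acts down the slope at its limiting value f = μN. Radially (horizontal, toward centre): N sinθ + μN cosθ = mv²/r. Vertically: N cosθ − μN sinθ = mg.
Dividing: v² = r g (sinθ + μcosθ)/(cosθ − μsinθ).
sinθ + μcosθ = 0.2317 + 0.336×0.9728 = 0.5586; cosθ − μsinθ = 0.9728 − 0.336×0.2317 = 0.8949.
v² = 253 × 10.0 × 0.5586/0.8949 = 1579 m²/s², so v = 39.74 m/s.

39.7 m/s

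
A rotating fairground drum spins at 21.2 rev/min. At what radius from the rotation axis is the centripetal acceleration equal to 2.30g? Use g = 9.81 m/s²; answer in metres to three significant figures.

ω = 21.2 rev/min × 2π/60 = 2.220 rad/s.
a_c = ω²r = 2.30g ⇒ r = 2.30 × 9.81 / (2.220)² = 22.56/4.929 = 4.578 m.

4.58 m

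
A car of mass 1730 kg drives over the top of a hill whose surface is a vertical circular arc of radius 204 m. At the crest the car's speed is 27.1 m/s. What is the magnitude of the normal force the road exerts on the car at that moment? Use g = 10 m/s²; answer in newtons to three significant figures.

11100 N

At the crest the centripetal acceleration points downward (toward the centre of the arc), so mg − N = mv²/r.
N = m(g − v²/r) = 1730 × (10.0 − (27.1)²/204) = 1730 × (10.0 − 3.600) = 1730 × 6.400 = 11070 N.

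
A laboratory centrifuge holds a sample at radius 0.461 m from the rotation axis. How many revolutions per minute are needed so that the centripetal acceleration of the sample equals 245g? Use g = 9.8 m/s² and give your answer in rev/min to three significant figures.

Require ω²r = 245g, so ω = √(245 × 9.8/0.461) = 72.17 rad/s.
In rev/min: ω × 60/(2π) = 72.17 × 60/(2π) = 689.2 rev/min.

689 rev/min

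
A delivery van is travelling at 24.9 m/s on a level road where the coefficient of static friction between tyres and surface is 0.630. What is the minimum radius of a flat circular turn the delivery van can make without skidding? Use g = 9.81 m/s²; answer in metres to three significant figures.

100 m

At the limit, μ_s m g = m v²/r, so r_min = v²/(μ_s g) = (24.9)²/(0.630 × 9.81) = 620.0/6.180 = 100.3 m.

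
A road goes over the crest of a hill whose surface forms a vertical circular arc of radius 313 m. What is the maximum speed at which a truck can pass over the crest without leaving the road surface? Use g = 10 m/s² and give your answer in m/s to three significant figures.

55.9 m/s

At the crest the centre of the circle is below the truck, so the net downward (centripetal) force is mg − N = mv²/r.
The truck leaves the road when N → 0, giving v_max = √(g r) = √(10.0 × 313) = 55.95 m/s.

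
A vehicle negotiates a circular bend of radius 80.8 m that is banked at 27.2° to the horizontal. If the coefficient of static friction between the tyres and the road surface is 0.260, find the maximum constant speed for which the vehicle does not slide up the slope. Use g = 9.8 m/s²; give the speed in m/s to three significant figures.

At the maximum speed, friction acts down the slope at its limiting value f = μN. Radially (horizontal, toward centre): N sinθ + μN cosθ = mv²/r. Vertically: N cosθ − μN sinθ = mg.
Dividing: v² = r g (sinθ + μcosθ)/(cosθ − μsinθ).
sinθ + μcosθ = 0.4571 + 0.260×0.8894 = 0.6883; cosθ − μsinθ = 0.8894 − 0.260×0.4571 = 0.7706.
v² = 80.8 × 9.8 × 0.6883/0.7706 = 707.3 m²/s², so v = 26.60 m/s.

26.6 m/s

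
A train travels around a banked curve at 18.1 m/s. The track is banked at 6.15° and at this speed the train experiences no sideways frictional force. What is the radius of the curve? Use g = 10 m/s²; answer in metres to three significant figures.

Frictionless banking: tanθ = v²/(rg), so r = v²/(g tanθ).
r = (18.1)²/(10.0 × tan 6.15°) = 327.6/(10.0 × 0.1078) = 327.6/1.078 = 304.0 m.

304 m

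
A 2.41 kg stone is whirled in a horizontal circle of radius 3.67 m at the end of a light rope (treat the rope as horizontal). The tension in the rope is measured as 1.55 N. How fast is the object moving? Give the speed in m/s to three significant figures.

1.54 m/s

T = m v²/r ⇒ v = √(T r / m) = √(1.55 × 3.67 / 2.41) = √2.360 = 1.536 m/s.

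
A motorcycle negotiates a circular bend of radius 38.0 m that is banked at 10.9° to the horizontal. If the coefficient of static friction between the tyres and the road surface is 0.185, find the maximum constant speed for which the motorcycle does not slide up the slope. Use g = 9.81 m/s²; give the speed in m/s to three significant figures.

12.1 m/s

At the maximum speed, friction acts down the slope at its limiting value f = μN. Radially (horizontal, toward centre): N sinθ + μN cosθ = mv²/r. Vertically: N cosθ − μN sinθ = mg.
Dividing: v² = r g (sinθ + μcosθ)/(cosθ − μsinθ).
sinθ + μcosθ = 0.1891 + 0.185×0.9820 = 0.3708; cosθ − μsinθ = 0.9820 − 0.185×0.1891 = 0.9470.
v² = 38.0 × 9.81 × 0.3708/0.9470 = 145.9 m²/s², so v = 12.08 m/s.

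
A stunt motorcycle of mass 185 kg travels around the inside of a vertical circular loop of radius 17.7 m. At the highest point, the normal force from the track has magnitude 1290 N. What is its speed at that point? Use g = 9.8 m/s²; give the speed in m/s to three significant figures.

17.2 m/s

At the top, N + mg = mv²/r, so v = √(r(N/m + g)) = √(17.7 × (1290/185 + 9.8)) = √(17.7 × 16.77) = √296.9 = 17.23 m/s.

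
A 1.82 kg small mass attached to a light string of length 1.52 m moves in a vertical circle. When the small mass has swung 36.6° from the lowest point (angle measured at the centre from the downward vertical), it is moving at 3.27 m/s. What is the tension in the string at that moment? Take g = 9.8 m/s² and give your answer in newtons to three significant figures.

27.1 N

Take the radial direction toward the centre of the circle as positive. The component of the weight along the string toward the centre is −mg cos φ (φ measured from the bottom), so Newton's second law along the string gives T − mg cos φ = m v²/r.
cos 36.6° = 0.8028, so T = m(v²/r + g cos φ) = 1.82 × ((3.27)²/1.52 + 9.8 × 0.8028) = 1.82 × (7.035 + (7.868)) = 1.82 × 14.90 = 27.12 N.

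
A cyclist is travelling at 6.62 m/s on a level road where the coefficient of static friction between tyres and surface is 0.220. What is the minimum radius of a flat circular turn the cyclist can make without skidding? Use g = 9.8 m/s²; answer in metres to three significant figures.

At the limit, μ_s m g = m v²/r, so r_min = v²/(μ_s g) = (6.62)²/(0.220 × 9.8) = 43.82/2.156 = 20.33 m.

20.3 m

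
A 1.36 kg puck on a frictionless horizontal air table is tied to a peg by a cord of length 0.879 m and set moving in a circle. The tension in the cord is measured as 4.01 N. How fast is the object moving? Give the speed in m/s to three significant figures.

1.61 m/s

T = m v²/r ⇒ v = √(T r / m) = √(4.01 × 0.879 / 1.36) = √2.592 = 1.610 m/s.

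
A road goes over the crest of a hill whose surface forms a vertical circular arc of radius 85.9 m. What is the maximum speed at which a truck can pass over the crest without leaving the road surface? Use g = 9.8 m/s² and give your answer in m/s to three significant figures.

At the crest the centre of the circle is below the truck, so the net downward (centripetal) force is mg − N = mv²/r.
The truck leaves the road when N → 0, giving v_max = √(g r) = √(9.8 × 85.9) = 29.01 m/s.

29.0 m/s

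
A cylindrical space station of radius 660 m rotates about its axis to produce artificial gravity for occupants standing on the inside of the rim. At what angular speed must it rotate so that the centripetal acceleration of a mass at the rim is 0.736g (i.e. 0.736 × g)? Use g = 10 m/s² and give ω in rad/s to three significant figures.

Centripetal acceleration a_c = ω²r. Setting ω²r = 0.736g:
ω = √(0.736g / r) = √(0.736 × 10.0 / 660) = √0.01115 = 0.1056 rad/s.

0.106 rad/s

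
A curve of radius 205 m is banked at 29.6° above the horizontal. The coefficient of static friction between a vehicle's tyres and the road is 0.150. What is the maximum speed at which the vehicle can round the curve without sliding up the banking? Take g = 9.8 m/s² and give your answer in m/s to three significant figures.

At the maximum speed, friction acts down the slope at its limiting value f = μN. Radially (horizontal, toward centre): N sinθ + μN cosθ = mv²/r. Vertically: N cosθ − μN sinθ = mg.
Dividing: v² = r g (sinθ + μcosθ)/(cosθ − μsinθ).
sinθ + μcosθ = 0.4939 + 0.150×0.8695 = 0.6244; cosθ − μsinθ = 0.8695 − 0.150×0.4939 = 0.7954.
v² = 205 × 9.8 × 0.6244/0.7954 = 1577 m²/s², so v = 39.71 m/s.

39.7 m/s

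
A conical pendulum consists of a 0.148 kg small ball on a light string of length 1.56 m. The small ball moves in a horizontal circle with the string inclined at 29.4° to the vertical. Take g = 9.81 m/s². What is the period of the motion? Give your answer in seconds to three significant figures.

2.34 s

r = L sinθ = 0.7658 m. From T sinθ = mω²r and T cosθ = mg: tanθ = ω²r/g, so ω² = g tanθ / r = g/(L cosθ).
ω = √(g/(L cosθ)) = √(9.81/(1.56 × 0.8712)) = √7.218 = 2.687 rad/s.
Period = 2π/ω = 2.339 s.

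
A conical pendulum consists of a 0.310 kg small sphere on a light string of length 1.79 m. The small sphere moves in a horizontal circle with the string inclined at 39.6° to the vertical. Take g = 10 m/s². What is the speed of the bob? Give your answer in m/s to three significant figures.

The radius of the circle is r = L sinθ = 1.79 × sin 39.6° = 1.141 m.
Horizontally T sinθ = mv²/r and vertically T cosθ = mg, so tanθ = v²/(rg).
v = √(r g tanθ) = √(1.141 × 10.0 × 0.8273) = √9.439 = 3.072 m/s.

3.07 m/s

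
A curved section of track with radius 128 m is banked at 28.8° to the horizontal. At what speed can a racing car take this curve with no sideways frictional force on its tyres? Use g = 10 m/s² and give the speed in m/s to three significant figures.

On a frictionless banked curve, N sinθ = mv²/r and N cosθ = mg, so tanθ = v²/(rg).
v = √(r g tanθ) = √(128 × 10.0 × tan 28.8°) = √(128 × 10.0 × 0.5498) = √703.7 = 26.53 m/s.

26.5 m/s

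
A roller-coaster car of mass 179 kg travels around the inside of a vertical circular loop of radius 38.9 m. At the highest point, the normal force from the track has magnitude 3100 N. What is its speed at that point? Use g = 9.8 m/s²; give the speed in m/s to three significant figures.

At the top, N + mg = mv²/r, so v = √(r(N/m + g)) = √(38.9 × (3100/179 + 9.8)) = √(38.9 × 27.12) = √1055 = 32.48 m/s.

32.5 m/s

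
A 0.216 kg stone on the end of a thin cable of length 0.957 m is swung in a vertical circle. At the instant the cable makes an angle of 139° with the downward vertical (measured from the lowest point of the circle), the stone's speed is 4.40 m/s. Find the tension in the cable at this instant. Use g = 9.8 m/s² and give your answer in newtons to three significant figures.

2.77 N

Take the radial direction toward the centre of the circle as positive. The component of the weight along the string toward the centre is −mg cos φ (φ measured from the bottom), so Newton's second law along the string gives T − mg cos φ = m v²/r.
cos 139° = -0.7547, so T = m(v²/r + g cos φ) = 0.216 × ((4.40)²/0.957 + 9.8 × -0.7547) = 0.216 × (20.23 + (-7.396)) = 0.216 × 12.83 = 2.772 N.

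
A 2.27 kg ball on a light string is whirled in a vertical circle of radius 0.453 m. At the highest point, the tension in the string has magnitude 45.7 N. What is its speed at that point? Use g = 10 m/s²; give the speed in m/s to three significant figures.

At the top, T + mg = mv²/r, so v = √(r(T/m + g)) = √(0.453 × (45.7/2.27 + 10.0)) = √(0.453 × 30.13) = √13.65 = 3.695 m/s.

3.69 m/s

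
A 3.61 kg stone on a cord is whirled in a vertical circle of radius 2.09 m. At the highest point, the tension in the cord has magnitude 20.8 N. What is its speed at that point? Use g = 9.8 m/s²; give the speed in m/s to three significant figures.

At the top, T + mg = mv²/r, so v = √(r(T/m + g)) = √(2.09 × (20.8/3.61 + 9.8)) = √(2.09 × 15.56) = √32.52 = 5.703 m/s.

5.70 m/s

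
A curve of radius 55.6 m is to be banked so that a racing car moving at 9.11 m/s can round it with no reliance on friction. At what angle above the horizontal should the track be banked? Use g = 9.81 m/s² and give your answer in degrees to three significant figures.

8.65°

With no friction, the horizontal component of the normal force provides the centripetal force: N sinθ = mv²/r, while N cosθ = mg vertically.
Dividing: tanθ = v²/(r g) = (9.11)²/(55.6 × 9.81) = 82.99/545.4 = 0.1522.
θ = arctan(0.1522) = 8.652°.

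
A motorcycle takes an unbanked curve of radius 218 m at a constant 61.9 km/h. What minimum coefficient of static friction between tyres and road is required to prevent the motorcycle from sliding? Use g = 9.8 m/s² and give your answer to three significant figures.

0.138

v = 61.9/3.6 = 17.19 m/s.
Friction provides the centripetal force: μ_s m g = m v²/r, so μ_s = v²/(g r) = (17.19)²/(9.8 × 218) = 295.6/2136 = 0.1384.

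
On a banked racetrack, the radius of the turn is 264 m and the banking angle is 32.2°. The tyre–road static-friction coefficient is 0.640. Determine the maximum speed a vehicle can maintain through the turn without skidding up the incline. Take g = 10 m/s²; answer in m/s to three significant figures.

At the maximum speed, friction acts down the slope at its limiting value f = μN. Radially (horizontal, toward centre): N sinθ + μN cosθ = mv²/r. Vertically: N cosθ − μN sinθ = mg.
Dividing: v² = r g (sinθ + μcosθ)/(cosθ − μsinθ).
sinθ + μcosθ = 0.5329 + 0.640×0.8462 = 1.074; cosθ − μsinθ = 0.8462 − 0.640×0.5329 = 0.5052.
v² = 264 × 10.0 × 1.074/0.5052 = 5615 m²/s², so v = 74.93 m/s.

74.9 m/s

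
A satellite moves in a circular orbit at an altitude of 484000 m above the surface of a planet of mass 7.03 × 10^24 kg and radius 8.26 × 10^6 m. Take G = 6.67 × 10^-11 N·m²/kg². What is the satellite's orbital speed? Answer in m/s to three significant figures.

7320 m/s

Orbital radius r = R + h = 8.26 × 10^6 + 484000 = 8.744 × 10^6 m.
Gravity supplies the centripetal force: G M m / r² = m v² / r, so v = √(GM/r).
v = √(6.67 × 10^-11 × 7.03 × 10^24 / 8.744 × 10^6) = √(5.363 × 10^7) = 7323 m/s.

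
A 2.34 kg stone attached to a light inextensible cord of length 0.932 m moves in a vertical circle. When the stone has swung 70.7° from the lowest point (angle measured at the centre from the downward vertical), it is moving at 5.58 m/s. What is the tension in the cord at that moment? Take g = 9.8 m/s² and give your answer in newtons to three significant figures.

Take the radial direction toward the centre of the circle as positive. The component of the weight along the string toward the centre is −mg cos φ (φ measured from the bottom), so Newton's second law along the string gives T − mg cos φ = m v²/r.
cos 70.7° = 0.3305, so T = m(v²/r + g cos φ) = 2.34 × ((5.58)²/0.932 + 9.8 × 0.3305) = 2.34 × (33.41 + (3.239)) = 2.34 × 36.65 = 85.75 N.

85.8 N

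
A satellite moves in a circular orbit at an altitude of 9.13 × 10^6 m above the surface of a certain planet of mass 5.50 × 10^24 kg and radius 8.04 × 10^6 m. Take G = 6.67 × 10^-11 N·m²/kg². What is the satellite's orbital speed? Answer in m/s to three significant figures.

4620 m/s

Orbital radius r = R + h = 8.04 × 10^6 + 9.13 × 10^6 = 1.717 × 10^7 m.
Gravity supplies the centripetal force: G M m / r² = m v² / r, so v = √(GM/r).
v = √(6.67 × 10^-11 × 5.50 × 10^24 / 1.717 × 10^7) = √(2.137 × 10^7) = 4622 m/s.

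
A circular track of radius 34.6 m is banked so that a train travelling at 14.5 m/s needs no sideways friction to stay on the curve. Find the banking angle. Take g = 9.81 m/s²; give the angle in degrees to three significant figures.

31.8°

For a frictionless banked turn: horizontally N sinθ = mv²/r and vertically N cosθ = mg.
Dividing: tanθ = v²/(r g) = (14.5)²/(34.6 × 9.81) = 210.2/339.4 = 0.6194.
θ = arctan(0.6194) = 31.78°.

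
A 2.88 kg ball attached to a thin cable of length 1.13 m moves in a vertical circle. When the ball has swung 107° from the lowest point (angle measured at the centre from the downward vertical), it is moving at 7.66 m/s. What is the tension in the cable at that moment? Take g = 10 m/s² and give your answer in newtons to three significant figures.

Take the radial direction toward the centre of the circle as positive. The component of the weight along the string toward the centre is −mg cos φ (φ measured from the bottom), so Newton's second law along the string gives T − mg cos φ = m v²/r.
cos 107° = -0.2924, so T = m(v²/r + g cos φ) = 2.88 × ((7.66)²/1.13 + 10.0 × -0.2924) = 2.88 × (51.93 + (-2.924)) = 2.88 × 49.00 = 141.1 N.

141 N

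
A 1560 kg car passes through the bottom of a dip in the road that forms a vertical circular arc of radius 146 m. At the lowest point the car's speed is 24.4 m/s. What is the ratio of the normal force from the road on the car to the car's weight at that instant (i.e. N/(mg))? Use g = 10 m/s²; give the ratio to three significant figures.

1.41

At the bottom, N − mg = mv²/r, so N = m(v²/r + g) and N/(mg) = v²/(rg) + 1 = (24.4)²/(146 × 10.0) + 1 = 0.4078 + 1 = 1.408.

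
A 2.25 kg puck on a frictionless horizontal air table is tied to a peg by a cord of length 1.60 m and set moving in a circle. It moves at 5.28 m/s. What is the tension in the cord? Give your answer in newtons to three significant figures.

39.2 N

The tension is the only horizontal force, so it supplies the full centripetal force: T = m v²/r = 2.25 × (5.280)²/1.60 = 2.25 × 27.88/1.60 = 39.20 N.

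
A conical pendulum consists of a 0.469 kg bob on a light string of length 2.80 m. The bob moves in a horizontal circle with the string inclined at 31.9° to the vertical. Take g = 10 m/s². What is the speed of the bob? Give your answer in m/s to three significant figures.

The radius of the circle is r = L sinθ = 2.80 × sin 31.9° = 1.480 m.
Horizontally T sinθ = mv²/r and vertically T cosθ = mg, so tanθ = v²/(rg).
v = √(r g tanθ) = √(1.480 × 10.0 × 0.6224) = √9.210 = 3.035 m/s.

3.03 m/s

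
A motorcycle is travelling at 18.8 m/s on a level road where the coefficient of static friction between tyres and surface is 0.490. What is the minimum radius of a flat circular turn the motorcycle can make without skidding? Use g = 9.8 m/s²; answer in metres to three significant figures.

At the limit, μ_s m g = m v²/r, so r_min = v²/(μ_s g) = (18.8)²/(0.490 × 9.8) = 353.4/4.802 = 73.60 m.

73.6 m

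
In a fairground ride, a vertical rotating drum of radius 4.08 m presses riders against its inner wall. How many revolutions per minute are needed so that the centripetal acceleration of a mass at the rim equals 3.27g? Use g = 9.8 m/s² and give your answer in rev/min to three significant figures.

26.8 rev/min

Require ω²r = 3.27g, so ω = √(3.27 × 9.8/4.08) = 2.803 rad/s.
In rev/min: ω × 60/(2π) = 2.803 × 60/(2π) = 26.76 rev/min.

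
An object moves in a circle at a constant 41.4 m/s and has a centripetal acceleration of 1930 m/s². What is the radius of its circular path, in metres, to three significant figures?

0.888 m

a_c = v²/r ⇒ r = v²/a_c = (41.4)²/1930 = 1714/1930 = 0.8881 m.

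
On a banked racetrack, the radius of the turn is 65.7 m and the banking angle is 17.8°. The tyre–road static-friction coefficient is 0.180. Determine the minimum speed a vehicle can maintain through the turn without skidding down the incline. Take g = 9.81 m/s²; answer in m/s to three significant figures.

9.27 m/s

At the minimum speed, friction acts up the slope at its limiting value f = μN. Radially (horizontal, toward centre): N sinθ − μN cosθ = mv²/r. Vertically: N cosθ + μN sinθ = mg.
Dividing: v² = r g (sinθ − μcosθ)/(cosθ + μsinθ).
sinθ − μcosθ = 0.3057 − 0.180×0.9521 = 0.1343; cosθ + μsinθ = 0.9521 + 0.180×0.3057 = 1.007.
v² = 65.7 × 9.81 × 0.1343/1.007 = 85.95 m²/s², so v = 9.271 m/s.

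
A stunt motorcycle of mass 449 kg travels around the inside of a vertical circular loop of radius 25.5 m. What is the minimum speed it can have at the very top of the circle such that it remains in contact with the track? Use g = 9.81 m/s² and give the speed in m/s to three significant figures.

15.8 m/s

At the top, both weight mg and N point toward the centre: N + mg = mv²/r.
At minimum speed N → 0, so mg = mv_min²/r ⇒ v_min = √(g r) = √(9.81 × 25.5) = 15.82 m/s.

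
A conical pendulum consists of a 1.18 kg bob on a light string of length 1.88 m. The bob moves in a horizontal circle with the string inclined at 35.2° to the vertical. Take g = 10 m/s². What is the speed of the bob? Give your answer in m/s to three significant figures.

The radius of the circle is r = L sinθ = 1.88 × sin 35.2° = 1.084 m.
Horizontally T sinθ = mv²/r and vertically T cosθ = mg, so tanθ = v²/(rg).
v = √(r g tanθ) = √(1.084 × 10.0 × 0.7054) = √7.645 = 2.765 m/s.

2.76 m/s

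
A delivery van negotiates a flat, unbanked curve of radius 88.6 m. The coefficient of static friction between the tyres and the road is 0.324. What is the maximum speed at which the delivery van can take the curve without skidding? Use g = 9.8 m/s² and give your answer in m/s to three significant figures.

16.8 m/s

The only inward force on a level bend is static friction, so at the limit f_s = μ_s N = μ_s m g = m v²/r.
Mass cancels: v_max = √(μ_s g r) = √(0.324 × 9.8 × 88.6) = √281.3 = 16.77 m/s.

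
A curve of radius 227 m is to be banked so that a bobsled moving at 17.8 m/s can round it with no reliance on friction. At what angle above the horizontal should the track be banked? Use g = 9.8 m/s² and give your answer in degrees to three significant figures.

8.11°

With no friction, the horizontal component of the normal force provides the centripetal force: N sinθ = mv²/r, while N cosθ = mg vertically.
Dividing: tanθ = v²/(r g) = (17.8)²/(227 × 9.8) = 316.8/2225 = 0.1424.
θ = arctan(0.1424) = 8.106°.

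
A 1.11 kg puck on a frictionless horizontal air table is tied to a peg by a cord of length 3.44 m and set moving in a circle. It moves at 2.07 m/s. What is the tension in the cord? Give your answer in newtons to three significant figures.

1.38 N

The tension is the only horizontal force, so it supplies the full centripetal force: T = m v²/r = 1.11 × (2.070)²/3.44 = 1.11 × 4.285/3.44 = 1.383 N.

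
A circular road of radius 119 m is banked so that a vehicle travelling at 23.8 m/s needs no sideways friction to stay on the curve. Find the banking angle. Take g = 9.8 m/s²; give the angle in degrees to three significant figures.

25.9°

For a frictionless banked turn: horizontally N sinθ = mv²/r and vertically N cosθ = mg.
Dividing: tanθ = v²/(r g) = (23.8)²/(119 × 9.8) = 566.4/1166 = 0.4857.
θ = arctan(0.4857) = 25.91°.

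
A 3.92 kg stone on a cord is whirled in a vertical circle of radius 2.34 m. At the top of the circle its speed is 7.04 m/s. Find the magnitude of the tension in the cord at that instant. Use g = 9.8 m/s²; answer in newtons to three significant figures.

At the top, both T and the weight mg point inward (toward the centre), so T + mg = mv²/r.
T = m(v²/r − g) = 3.92 × ((7.04)²/2.34 − 9.8) = 3.92 × (21.18 − 9.8) = 3.92 × 11.38 = 44.61 N.

44.6 N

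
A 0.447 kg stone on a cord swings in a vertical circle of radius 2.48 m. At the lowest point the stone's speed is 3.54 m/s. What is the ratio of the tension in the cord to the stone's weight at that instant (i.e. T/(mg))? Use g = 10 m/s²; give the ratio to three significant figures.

1.51

At the bottom, T − mg = mv²/r, so T = m(v²/r + g) and T/(mg) = v²/(rg) + 1 = (3.54)²/(2.48 × 10.0) + 1 = 0.5053 + 1 = 1.505.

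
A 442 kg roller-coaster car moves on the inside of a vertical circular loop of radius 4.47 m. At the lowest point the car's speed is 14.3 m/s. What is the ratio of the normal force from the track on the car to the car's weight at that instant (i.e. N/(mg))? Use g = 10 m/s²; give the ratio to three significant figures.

5.57

At the bottom, N − mg = mv²/r, so N = m(v²/r + g) and N/(mg) = v²/(rg) + 1 = (14.3)²/(4.47 × 10.0) + 1 = 4.575 + 1 = 5.575.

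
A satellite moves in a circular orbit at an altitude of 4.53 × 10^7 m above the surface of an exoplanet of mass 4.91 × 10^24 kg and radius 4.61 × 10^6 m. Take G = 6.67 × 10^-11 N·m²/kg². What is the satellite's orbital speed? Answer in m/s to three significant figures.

Orbital radius r = R + h = 4.61 × 10^6 + 4.53 × 10^7 = 4.991 × 10^7 m.
Gravity supplies the centripetal force: G M m / r² = m v² / r, so v = √(GM/r).
v = √(6.67 × 10^-11 × 4.91 × 10^24 / 4.991 × 10^7) = √(6.562 × 10^6) = 2562 m/s.

2560 m/s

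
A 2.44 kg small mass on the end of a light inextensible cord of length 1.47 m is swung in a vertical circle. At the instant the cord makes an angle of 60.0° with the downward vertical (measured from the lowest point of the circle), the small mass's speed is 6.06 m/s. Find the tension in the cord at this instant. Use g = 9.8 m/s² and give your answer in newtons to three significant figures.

Take the radial direction toward the centre of the circle as positive. The component of the weight along the string toward the centre is −mg cos φ (φ measured from the bottom), so Newton's second law along the string gives T − mg cos φ = m v²/r.
cos 60.0° = 0.5000, so T = m(v²/r + g cos φ) = 2.44 × ((6.06)²/1.47 + 9.8 × 0.5000) = 2.44 × (24.98 + (4.900)) = 2.44 × 29.88 = 72.91 N.

72.9 N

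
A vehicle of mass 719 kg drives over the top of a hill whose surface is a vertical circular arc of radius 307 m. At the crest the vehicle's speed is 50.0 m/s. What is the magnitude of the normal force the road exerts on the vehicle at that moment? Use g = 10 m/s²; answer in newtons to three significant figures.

At the crest the centripetal acceleration points downward (toward the centre of the arc), so mg − N = mv²/r.
N = m(g − v²/r) = 719 × (10.0 − (50.0)²/307) = 719 × (10.0 − 8.143) = 719 × 1.857 = 1335 N.

1330 N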